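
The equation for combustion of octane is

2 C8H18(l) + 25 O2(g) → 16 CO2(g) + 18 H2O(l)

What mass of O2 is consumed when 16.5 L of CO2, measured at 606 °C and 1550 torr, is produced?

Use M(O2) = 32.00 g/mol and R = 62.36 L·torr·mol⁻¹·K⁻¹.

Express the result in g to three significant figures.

n(CO2) = PV/RT = (1550 × 16.5) / (62.36 × 879.15) = 0.4665 mol
n(O2) = (25/16) × 0.4665 = 0.7289 mol
m(O2) = 0.7289 × 32.00 = 23.32 g

23.3 g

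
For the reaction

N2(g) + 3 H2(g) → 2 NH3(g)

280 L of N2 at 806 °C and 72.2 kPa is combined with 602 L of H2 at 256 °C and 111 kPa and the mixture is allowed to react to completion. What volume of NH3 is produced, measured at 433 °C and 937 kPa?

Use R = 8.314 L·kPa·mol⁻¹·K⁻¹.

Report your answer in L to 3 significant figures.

n(N2) = PV/RT = (72.2 × 280) / (8.314 × 1079.15) = 2.253 mol
n(H2) = PV/RT = (111 × 602) / (8.314 × 529.15) = 15.19 mol
For 2.253 mol N2, stoichiometry requires (3/1) × 2.253 = 6.759 mol H2; 15.19 mol is available, so N2 is limiting.
n(NH3) = (2/1) × 2.253 = 4.506 mol
V(NH3) = nRT/P = 4.506 × 8.314 × 706.15 / 937 = 28.23 L

28.2 L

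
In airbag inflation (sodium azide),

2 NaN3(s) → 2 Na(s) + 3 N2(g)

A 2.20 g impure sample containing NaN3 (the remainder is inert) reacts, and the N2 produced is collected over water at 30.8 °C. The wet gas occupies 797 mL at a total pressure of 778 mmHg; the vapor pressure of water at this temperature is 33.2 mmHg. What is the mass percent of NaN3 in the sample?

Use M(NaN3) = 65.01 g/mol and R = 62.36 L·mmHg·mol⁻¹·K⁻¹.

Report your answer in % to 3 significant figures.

61.7 %

P(N2) = 778 − 33.2 = 744.8 mmHg
n(N2) = PV/RT = (744.8 × 0.7970) / (62.36 × 303.95) = 0.03132 mol
n(NaN3) = (2/3) × 0.03132 = 0.02088 mol
m(NaN3) = 0.02088 × 65.01 = 1.357 g
%NaN3 = 1.357 / 2.20 × 100 = 61.68%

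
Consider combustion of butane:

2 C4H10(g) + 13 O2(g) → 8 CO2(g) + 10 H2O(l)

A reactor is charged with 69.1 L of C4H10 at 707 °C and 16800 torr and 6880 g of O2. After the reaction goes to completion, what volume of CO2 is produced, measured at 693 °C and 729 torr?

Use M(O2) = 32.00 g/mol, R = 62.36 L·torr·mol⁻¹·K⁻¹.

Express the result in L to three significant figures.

n(C4H10) = PV/RT = (16800 × 69.1) / (62.36 × 980.15) = 18.99 mol
n(O2) = 6880 / 32.00 = 215.0 mol
For 18.99 mol C4H10, stoichiometry requires (13/2) × 18.99 = 123.4 mol O2; 215.0 mol is available, so C4H10 is limiting.
n(CO2) = (8/2) × 18.99 = 75.96 mol
V(CO2) = nRT/P = 75.96 × 62.36 × 966.15 / 729 = 6278 L

6280 L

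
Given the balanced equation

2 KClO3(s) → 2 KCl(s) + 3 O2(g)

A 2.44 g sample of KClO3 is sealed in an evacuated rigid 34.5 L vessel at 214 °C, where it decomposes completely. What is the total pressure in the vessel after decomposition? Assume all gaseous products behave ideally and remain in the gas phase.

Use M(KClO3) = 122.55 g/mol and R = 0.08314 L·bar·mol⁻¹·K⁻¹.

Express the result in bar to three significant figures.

0.0351 bar

n(KClO3) = 2.44 / 122.55 = 0.01991 mol
n(gas produced) = (3/2) × 0.01991 = 0.02987 mol
P = nRT/V = 0.02987 × 0.08314 × 487.15 / 34.5 = 0.03507 bar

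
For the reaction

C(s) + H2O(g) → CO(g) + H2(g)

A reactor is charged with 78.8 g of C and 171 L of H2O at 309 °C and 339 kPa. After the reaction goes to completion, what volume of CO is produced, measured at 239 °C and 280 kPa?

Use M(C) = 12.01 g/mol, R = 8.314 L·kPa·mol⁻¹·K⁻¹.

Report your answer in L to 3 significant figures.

n(C) = 78.8 / 12.01 = 6.561 mol
n(H2O) = PV/RT = (339 × 171) / (8.314 × 582.15) = 11.98 mol
For 6.561 mol C, stoichiometry requires (1/1) × 6.561 = 6.561 mol H2O; 11.98 mol is available, so C is limiting.
n(CO) = (1/1) × 6.561 = 6.561 mol
V(CO) = nRT/P = 6.561 × 8.314 × 512.15 / 280 = 99.77 L

99.8 L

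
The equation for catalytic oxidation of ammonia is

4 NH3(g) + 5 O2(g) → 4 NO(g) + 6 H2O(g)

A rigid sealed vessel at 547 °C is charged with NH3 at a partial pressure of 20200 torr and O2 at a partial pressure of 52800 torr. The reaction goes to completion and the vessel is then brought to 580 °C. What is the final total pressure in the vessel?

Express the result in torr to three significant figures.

81200 torr

At constant V, partial pressures at 547 °C are proportional to moles, so apply stoichiometry directly to pressures.
P(O2) required for 20200 torr of NH3 = (5/4) × 20200 = 25250 torr; available 52800 torr, so NH3 is limiting.
P(O2) remaining = 52800 − (5/4) × 20200 = 27550 torr
P(gaseous products) = (4+6)/4 × 20200 = 50500 torr
P_total at 547 °C = 27550 + 50500 = 78050 torr
Scaling to 580 °C: P = 78050 × 853.15/820.15 = 81190 torr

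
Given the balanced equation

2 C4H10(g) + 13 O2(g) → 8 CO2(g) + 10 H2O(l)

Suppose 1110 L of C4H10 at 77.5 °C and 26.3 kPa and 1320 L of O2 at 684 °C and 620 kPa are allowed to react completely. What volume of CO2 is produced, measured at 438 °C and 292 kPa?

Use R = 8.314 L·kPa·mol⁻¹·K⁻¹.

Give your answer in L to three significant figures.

811 L

n(C4H10) = PV/RT = (26.3 × 1110) / (8.314 × 350.65) = 10.01 mol
n(O2) = PV/RT = (620 × 1320) / (8.314 × 957.15) = 102.8 mol
For 10.01 mol C4H10, stoichiometry requires (13/2) × 10.01 = 65.06 mol O2; 102.8 mol is available, so C4H10 is limiting.
n(CO2) = (8/2) × 10.01 = 40.04 mol
V(CO2) = nRT/P = 40.04 × 8.314 × 711.15 / 292 = 810.7 L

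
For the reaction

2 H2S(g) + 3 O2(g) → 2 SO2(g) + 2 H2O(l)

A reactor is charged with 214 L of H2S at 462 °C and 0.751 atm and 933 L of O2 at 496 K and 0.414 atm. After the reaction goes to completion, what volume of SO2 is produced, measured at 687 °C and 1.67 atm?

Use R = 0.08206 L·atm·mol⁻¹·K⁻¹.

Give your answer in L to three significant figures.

n(H2S) = PV/RT = (0.751 × 214) / (0.08206 × 735.15) = 2.664 mol
n(O2) = PV/RT = (0.414 × 933) / (0.08206 × 496) = 9.490 mol
For 2.664 mol H2S, stoichiometry requires (3/2) × 2.664 = 3.996 mol O2; 9.490 mol is available, so H2S is limiting.
n(SO2) = (2/2) × 2.664 = 2.664 mol
V(SO2) = nRT/P = 2.664 × 0.08206 × 960.15 / 1.67 = 125.7 L

126 L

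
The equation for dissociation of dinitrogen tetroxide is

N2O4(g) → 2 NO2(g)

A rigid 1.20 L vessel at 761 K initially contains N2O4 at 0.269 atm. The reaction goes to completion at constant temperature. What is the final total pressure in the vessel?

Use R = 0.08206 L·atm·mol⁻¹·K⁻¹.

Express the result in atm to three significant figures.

Since T and V are fixed, P_final/P_initial = n_final/n_initial = 2/1.
P_final = (2/1) × 0.269 = 0.5380 atm

0.538 atm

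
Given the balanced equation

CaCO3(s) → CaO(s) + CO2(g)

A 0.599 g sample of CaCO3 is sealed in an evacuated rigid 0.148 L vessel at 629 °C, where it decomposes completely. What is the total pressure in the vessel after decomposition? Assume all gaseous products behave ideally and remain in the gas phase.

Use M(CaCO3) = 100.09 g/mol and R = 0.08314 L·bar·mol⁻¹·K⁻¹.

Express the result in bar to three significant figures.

3.03 bar

n(CaCO3) = 0.599 / 100.09 = 0.005985 mol
n(gas produced) = (1/1) × 0.005985 = 0.005985 mol
P = nRT/V = 0.005985 × 0.08314 × 902.15 / 0.148 = 3.033 bar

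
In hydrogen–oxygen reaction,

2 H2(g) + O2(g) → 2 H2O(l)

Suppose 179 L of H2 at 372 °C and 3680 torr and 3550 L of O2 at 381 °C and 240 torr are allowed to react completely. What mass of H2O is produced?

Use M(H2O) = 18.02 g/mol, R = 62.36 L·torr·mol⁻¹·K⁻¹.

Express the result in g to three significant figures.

n(H2) = PV/RT = (3680 × 179) / (62.36 × 645.15) = 16.37 mol
n(O2) = PV/RT = (240 × 3550) / (62.36 × 654.15) = 20.89 mol
For 16.37 mol H2, stoichiometry requires (1/2) × 16.37 = 8.185 mol O2; 20.89 mol is available, so H2 is limiting.
n(H2O) = (2/2) × 16.37 = 16.37 mol
m(H2O) = 16.37 × 18.02 = 295.0 g

295 g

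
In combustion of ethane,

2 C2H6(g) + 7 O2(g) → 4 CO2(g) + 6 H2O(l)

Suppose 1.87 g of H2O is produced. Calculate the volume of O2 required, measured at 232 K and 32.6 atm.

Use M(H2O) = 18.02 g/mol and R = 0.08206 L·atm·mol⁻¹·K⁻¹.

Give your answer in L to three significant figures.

0.0707 L

n(H2O) = 1.870 / 18.02 = 0.1038 mol
n(O2) = (7/6) × 0.1038 = 0.1211 mol
V = nRT/P = 0.1211 × 0.08206 × 232 / 32.6 = 0.07072 L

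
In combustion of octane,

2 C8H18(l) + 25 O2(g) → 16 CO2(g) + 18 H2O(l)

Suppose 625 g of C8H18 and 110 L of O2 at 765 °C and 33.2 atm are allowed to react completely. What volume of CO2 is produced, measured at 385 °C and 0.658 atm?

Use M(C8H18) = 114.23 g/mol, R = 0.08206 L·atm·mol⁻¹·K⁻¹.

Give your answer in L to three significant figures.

n(C8H18) = 625 / 114.23 = 5.471 mol
n(O2) = PV/RT = (33.2 × 110) / (0.08206 × 1038.15) = 42.87 mol
For 5.471 mol C8H18, stoichiometry requires (25/2) × 5.471 = 68.39 mol O2; 42.87 mol is available, so O2 is limiting.
n(CO2) = (16/25) × 42.87 = 27.44 mol
V(CO2) = nRT/P = 27.44 × 0.08206 × 658.15 / 0.658 = 2252 L

2250 L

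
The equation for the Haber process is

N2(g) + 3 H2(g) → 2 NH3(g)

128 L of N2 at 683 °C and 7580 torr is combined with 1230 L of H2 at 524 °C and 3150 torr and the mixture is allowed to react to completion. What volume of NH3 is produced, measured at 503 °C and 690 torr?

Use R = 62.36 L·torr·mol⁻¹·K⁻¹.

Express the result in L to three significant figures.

n(N2) = PV/RT = (7580 × 128) / (62.36 × 956.15) = 16.27 mol
n(H2) = PV/RT = (3150 × 1230) / (62.36 × 797.15) = 77.94 mol
For 16.27 mol N2, stoichiometry requires (3/1) × 16.27 = 48.81 mol H2; 77.94 mol is available, so N2 is limiting.
n(NH3) = (2/1) × 16.27 = 32.54 mol
V(NH3) = nRT/P = 32.54 × 62.36 × 776.15 / 690 = 2283 L

2280 L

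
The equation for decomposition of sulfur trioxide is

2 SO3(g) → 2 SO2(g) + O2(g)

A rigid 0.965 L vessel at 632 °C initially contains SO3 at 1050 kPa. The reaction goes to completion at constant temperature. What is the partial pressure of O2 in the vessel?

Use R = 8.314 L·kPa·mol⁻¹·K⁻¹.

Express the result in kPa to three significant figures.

n(SO3)₀ = PV/RT = (1050 × 0.965) / (8.314 × 905.15) = 0.1346 mol
n(O2) = (1/2) × 0.1346 = 0.06730 mol
P(O2) = nRT/V = 0.06730 × 8.314 × 905.15 / 0.965 = 524.8 kPa

525 kPa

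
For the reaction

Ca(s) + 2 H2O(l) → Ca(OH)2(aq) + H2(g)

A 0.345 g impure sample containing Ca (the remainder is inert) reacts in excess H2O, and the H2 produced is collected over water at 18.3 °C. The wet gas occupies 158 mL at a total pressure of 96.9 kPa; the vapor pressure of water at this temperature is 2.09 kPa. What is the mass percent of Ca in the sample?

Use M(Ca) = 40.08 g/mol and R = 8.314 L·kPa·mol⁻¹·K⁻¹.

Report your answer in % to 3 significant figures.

71.8 %

P(H2) = 96.9 − 2.09 = 94.81 kPa
n(H2) = PV/RT = (94.81 × 0.1580) / (8.314 × 291.45) = 0.006182 mol
n(Ca) = (1/1) × 0.006182 = 0.006182 mol
m(Ca) = 0.006182 × 40.08 = 0.2478 g
%Ca = 0.2478 / 0.345 × 100 = 71.83%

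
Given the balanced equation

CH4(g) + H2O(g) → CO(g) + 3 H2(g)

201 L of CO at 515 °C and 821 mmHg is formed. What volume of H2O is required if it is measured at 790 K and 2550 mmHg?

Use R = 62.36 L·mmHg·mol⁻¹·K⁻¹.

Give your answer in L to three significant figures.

64.9 L

n(CO) = PV/RT = (821 × 201) / (62.36 × 788.15) = 3.358 mol
n(H2O) = (1/1) × 3.358 = 3.358 mol
V = nRT/P = 3.358 × 62.36 × 790 / 2550 = 64.87 L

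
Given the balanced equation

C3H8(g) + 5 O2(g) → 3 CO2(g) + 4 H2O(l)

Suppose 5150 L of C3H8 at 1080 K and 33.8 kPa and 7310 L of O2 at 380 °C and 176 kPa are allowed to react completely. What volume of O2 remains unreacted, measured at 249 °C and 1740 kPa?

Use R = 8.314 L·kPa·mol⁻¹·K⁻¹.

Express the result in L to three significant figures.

n(C3H8) = PV/RT = (33.8 × 5150) / (8.314 × 1080) = 19.39 mol
n(O2) = PV/RT = (176 × 7310) / (8.314 × 653.15) = 236.9 mol
For 19.39 mol C3H8, stoichiometry requires (5/1) × 19.39 = 96.95 mol O2; 236.9 mol is available, so C3H8 is limiting.
n(O2) consumed = (5/1) × 19.39 = 96.95 mol; remaining = 236.9 − 96.95 = 139.9 mol
V(O2) = nRT/P = 139.9 × 8.314 × 522.15 / 1740 = 349.0 L

349 L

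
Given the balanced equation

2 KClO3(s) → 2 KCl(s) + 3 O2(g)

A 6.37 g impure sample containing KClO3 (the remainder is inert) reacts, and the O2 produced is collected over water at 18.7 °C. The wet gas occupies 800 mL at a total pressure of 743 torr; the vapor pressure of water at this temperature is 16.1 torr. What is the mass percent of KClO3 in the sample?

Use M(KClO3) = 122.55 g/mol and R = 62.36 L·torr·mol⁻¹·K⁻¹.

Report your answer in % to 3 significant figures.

P(O2) = 743 − 16.1 = 726.9 torr
n(O2) = PV/RT = (726.9 × 0.8000) / (62.36 × 291.85) = 0.03195 mol
n(KClO3) = (2/3) × 0.03195 = 0.02130 mol
m(KClO3) = 0.02130 × 122.55 = 2.610 g
%KClO3 = 2.610 / 6.37 × 100 = 40.97%

41.0 %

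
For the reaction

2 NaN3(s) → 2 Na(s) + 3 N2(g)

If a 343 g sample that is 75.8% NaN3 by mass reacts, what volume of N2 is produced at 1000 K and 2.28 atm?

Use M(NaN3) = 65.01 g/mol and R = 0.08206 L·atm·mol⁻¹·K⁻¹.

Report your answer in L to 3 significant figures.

216 L

mass of NaN3 = 343 × 75.8/100 = 260.0 g
n(NaN3) = 260.0 / 65.01 = 3.999 mol
n(N2) = (3/2) × 3.999 = 5.998 mol
V = nRT/P = 5.998 × 0.08206 × 1000 / 2.28 = 215.9 L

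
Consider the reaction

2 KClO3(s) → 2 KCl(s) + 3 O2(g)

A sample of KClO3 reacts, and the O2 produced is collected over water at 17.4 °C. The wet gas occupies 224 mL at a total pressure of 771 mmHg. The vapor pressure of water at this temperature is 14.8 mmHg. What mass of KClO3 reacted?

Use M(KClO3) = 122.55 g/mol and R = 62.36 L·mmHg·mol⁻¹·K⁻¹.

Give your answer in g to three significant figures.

0.764 g

P(O2) = 771 − 14.8 = 756.2 mmHg
n(O2) = PV/RT = (756.2 × 0.2240) / (62.36 × 290.55) = 0.009349 mol
n(KClO3) = (2/3) × 0.009349 = 0.006233 mol
m(KClO3) = 0.006233 × 122.55 = 0.7639 g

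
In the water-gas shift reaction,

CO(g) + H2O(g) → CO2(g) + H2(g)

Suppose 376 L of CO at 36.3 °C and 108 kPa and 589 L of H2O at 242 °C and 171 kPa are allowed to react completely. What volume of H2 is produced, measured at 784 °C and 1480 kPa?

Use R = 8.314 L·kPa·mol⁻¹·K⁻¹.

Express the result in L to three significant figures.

93.7 L

n(CO) = PV/RT = (108 × 376) / (8.314 × 309.45) = 15.78 mol
n(H2O) = PV/RT = (171 × 589) / (8.314 × 515.15) = 23.52 mol
For 15.78 mol CO, stoichiometry requires (1/1) × 15.78 = 15.78 mol H2O; 23.52 mol is available, so CO is limiting.
n(H2) = (1/1) × 15.78 = 15.78 mol
V(H2) = nRT/P = 15.78 × 8.314 × 1057.15 / 1480 = 93.71 L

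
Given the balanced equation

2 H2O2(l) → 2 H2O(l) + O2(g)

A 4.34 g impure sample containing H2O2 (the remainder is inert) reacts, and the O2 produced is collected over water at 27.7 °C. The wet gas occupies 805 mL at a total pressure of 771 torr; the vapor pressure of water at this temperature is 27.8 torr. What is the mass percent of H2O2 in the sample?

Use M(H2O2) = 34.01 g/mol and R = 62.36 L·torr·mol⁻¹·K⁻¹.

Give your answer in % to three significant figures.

50.0 %

P(O2) = 771 − 27.8 = 743.2 torr
n(O2) = PV/RT = (743.2 × 0.8050) / (62.36 × 300.85) = 0.03189 mol
n(H2O2) = (2/1) × 0.03189 = 0.06378 mol
m(H2O2) = 0.06378 × 34.01 = 2.169 g
%H2O2 = 2.169 / 4.34 × 100 = 49.98%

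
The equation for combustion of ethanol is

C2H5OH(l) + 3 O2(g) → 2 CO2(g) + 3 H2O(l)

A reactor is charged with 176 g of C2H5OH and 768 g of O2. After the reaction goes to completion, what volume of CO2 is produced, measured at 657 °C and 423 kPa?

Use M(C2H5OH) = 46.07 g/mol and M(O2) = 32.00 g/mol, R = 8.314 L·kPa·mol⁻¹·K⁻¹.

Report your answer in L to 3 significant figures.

140 L

n(C2H5OH) = 176 / 46.07 = 3.820 mol
n(O2) = 768 / 32.00 = 24.00 mol
For 3.820 mol C2H5OH, stoichiometry requires (3/1) × 3.820 = 11.46 mol O2; 24.00 mol is available, so C2H5OH is limiting.
n(CO2) = (2/1) × 3.820 = 7.640 mol
V(CO2) = nRT/P = 7.640 × 8.314 × 930.15 / 423 = 139.7 L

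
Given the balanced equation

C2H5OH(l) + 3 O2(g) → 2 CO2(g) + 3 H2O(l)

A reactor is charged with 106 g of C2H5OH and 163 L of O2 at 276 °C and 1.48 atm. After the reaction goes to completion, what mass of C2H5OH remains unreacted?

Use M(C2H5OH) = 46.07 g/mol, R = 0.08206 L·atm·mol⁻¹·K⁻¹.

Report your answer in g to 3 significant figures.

n(C2H5OH) = 106 / 46.07 = 2.301 mol
n(O2) = PV/RT = (1.48 × 163) / (0.08206 × 549.15) = 5.353 mol
For 2.301 mol C2H5OH, stoichiometry requires (3/1) × 2.301 = 6.903 mol O2; 5.353 mol is available, so O2 is limiting.
n(C2H5OH) consumed = (1/3) × 5.353 = 1.784 mol; remaining = 2.301 − 1.784 = 0.5170 mol
m(C2H5OH) = 0.5170 × 46.07 = 23.82 g

23.8 g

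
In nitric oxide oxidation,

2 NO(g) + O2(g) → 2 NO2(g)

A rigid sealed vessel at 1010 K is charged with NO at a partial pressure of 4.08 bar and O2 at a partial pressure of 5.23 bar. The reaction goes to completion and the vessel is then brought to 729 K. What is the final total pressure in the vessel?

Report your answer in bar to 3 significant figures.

Because the vessel is rigid and T is held at 1010 K, work the stoichiometry in partial pressures (P_i = n_iRT/V).
P(O2) required for 4.08 bar of NO = (1/2) × 4.08 = 2.040 bar; available 5.23 bar, so NO is limiting.
P(O2) remaining = 5.23 − (1/2) × 4.08 = 3.190 bar
P(gaseous products) = (2)/2 × 4.08 = 4.080 bar
P_total at 1010 K = 3.190 + 4.080 = 7.270 bar
Scaling to 729 K: P = 7.270 × 729/1010 = 5.247 bar

5.25 bar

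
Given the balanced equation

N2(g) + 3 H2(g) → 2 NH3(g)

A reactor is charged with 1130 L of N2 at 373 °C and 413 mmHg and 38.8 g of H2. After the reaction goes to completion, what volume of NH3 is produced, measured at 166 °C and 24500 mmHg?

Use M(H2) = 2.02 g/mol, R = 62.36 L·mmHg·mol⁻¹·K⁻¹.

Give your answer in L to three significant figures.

n(N2) = PV/RT = (413 × 1130) / (62.36 × 646.15) = 11.58 mol
n(H2) = 38.8 / 2.02 = 19.21 mol
For 11.58 mol N2, stoichiometry requires (3/1) × 11.58 = 34.74 mol H2; 19.21 mol is available, so H2 is limiting.
n(NH3) = (2/3) × 19.21 = 12.81 mol
V(NH3) = nRT/P = 12.81 × 62.36 × 439.15 / 24500 = 14.32 L

14.3 L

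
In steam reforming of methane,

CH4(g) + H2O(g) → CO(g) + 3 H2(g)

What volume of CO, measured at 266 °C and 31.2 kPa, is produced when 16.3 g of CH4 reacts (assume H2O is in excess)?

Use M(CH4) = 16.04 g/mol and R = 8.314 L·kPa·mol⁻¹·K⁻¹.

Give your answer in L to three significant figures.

146 L

n(CH4) = 16.30 / 16.04 = 1.016 mol
n(CO) = (1/1) × 1.016 = 1.016 mol
V = nRT/P = 1.016 × 8.314 × 539.15 / 31.2 = 146.0 L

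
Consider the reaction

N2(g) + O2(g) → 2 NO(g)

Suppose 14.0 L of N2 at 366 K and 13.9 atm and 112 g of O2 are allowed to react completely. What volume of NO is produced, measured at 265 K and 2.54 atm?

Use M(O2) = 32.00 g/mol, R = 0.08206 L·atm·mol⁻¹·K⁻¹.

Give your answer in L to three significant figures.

59.9 L

n(N2) = PV/RT = (13.9 × 14.0) / (0.08206 × 366) = 6.479 mol
n(O2) = 112 / 32.00 = 3.500 mol
For 6.479 mol N2, stoichiometry requires (1/1) × 6.479 = 6.479 mol O2; 3.500 mol is available, so O2 is limiting.
n(NO) = (2/1) × 3.500 = 7.000 mol
V(NO) = nRT/P = 7.000 × 0.08206 × 265 / 2.54 = 59.93 L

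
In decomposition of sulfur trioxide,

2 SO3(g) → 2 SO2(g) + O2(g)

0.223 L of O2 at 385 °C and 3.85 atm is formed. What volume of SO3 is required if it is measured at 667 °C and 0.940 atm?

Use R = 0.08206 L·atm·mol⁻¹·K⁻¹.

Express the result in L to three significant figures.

2.61 L

n(O2) = PV/RT = (3.85 × 0.223) / (0.08206 × 658.15) = 0.01590 mol
n(SO3) = (2/1) × 0.01590 = 0.03180 mol
V = nRT/P = 0.03180 × 0.08206 × 940.15 / 0.940 = 2.610 L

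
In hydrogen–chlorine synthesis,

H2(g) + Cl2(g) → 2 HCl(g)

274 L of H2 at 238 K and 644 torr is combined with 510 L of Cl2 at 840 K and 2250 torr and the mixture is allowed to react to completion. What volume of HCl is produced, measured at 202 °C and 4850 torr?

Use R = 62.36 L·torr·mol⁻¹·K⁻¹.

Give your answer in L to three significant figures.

145 L

n(H2) = PV/RT = (644 × 274) / (62.36 × 238) = 11.89 mol
n(Cl2) = PV/RT = (2250 × 510) / (62.36 × 840) = 21.91 mol
For 11.89 mol H2, stoichiometry requires (1/1) × 11.89 = 11.89 mol Cl2; 21.91 mol is available, so H2 is limiting.
n(HCl) = (2/1) × 11.89 = 23.78 mol
V(HCl) = nRT/P = 23.78 × 62.36 × 475.15 / 4850 = 145.3 L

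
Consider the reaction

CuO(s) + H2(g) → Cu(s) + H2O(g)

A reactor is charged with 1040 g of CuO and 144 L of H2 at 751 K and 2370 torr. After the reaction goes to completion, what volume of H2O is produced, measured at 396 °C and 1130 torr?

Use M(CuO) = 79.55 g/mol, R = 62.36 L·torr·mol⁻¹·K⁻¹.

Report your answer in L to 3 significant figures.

269 L

n(CuO) = 1040 / 79.55 = 13.07 mol
n(H2) = PV/RT = (2370 × 144) / (62.36 × 751) = 7.287 mol
For 13.07 mol CuO, stoichiometry requires (1/1) × 13.07 = 13.07 mol H2; 7.287 mol is available, so H2 is limiting.
n(H2O) = (1/1) × 7.287 = 7.287 mol
V(H2O) = nRT/P = 7.287 × 62.36 × 669.15 / 1130 = 269.1 L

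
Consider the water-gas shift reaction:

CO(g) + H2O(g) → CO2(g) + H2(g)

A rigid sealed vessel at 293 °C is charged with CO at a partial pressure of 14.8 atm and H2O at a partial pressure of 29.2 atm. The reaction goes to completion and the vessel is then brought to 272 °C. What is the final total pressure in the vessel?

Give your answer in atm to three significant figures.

42.4 atm

With V and T fixed, P_i ∝ n_i, so the mole ratios apply directly to partial pressures at 293 °C.
P(H2O) required for 14.8 atm of CO = (1/1) × 14.8 = 14.80 atm; available 29.2 atm, so CO is limiting.
P(H2O) remaining = 29.2 − (1/1) × 14.8 = 14.40 atm
P(gaseous products) = (1+1)/1 × 14.8 = 29.60 atm
P_total at 293 °C = 14.40 + 29.60 = 44.00 atm
Scaling to 272 °C: P = 44.00 × 545.15/566.15 = 42.37 atm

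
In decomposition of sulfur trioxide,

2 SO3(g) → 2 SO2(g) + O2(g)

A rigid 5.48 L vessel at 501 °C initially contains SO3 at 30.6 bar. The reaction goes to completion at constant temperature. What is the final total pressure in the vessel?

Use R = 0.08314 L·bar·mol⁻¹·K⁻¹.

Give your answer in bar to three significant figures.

45.9 bar

Rigid vessel, constant T ⇒ P scales with total gas moles (2 → 3).
P_final = (3/2) × 30.6 = 45.90 bar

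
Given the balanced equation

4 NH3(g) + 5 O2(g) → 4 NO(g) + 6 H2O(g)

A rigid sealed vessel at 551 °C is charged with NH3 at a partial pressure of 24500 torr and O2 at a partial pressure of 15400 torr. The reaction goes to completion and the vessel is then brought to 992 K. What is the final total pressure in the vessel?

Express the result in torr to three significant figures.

With V and T fixed, P_i ∝ n_i, so the mole ratios apply directly to partial pressures at 551 °C.
P(O2) required for 24500 torr of NH3 = (5/4) × 24500 = 30620 torr; available 15400 torr, so O2 is limiting.
P(NH3) remaining = 24500 − (4/5) × 15400 = 12180 torr
P(gaseous products) = (4+6)/5 × 15400 = 30800 torr
P_total at 551 °C = 12180 + 30800 = 42980 torr
Scaling to 992 K: P = 42980 × 992/824.15 = 51730 torr

51700 torr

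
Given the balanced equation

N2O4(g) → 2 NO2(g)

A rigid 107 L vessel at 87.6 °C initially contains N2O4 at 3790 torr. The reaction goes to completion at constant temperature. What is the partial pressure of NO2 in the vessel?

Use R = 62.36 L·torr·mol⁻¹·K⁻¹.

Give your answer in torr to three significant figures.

n(N2O4)₀ = PV/RT = (3790 × 107) / (62.36 × 360.75) = 18.03 mol
n(NO2) = (2/1) × 18.03 = 36.06 mol
P(NO2) = nRT/V = 36.06 × 62.36 × 360.75 / 107 = 7581 torr

7580 torr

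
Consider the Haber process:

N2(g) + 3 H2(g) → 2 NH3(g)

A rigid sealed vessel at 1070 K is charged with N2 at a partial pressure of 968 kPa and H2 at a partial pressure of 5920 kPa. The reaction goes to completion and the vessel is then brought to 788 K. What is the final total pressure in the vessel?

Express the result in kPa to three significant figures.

3650 kPa

Because the vessel is rigid and T is held at 1070 K, work the stoichiometry in partial pressures (P_i = n_iRT/V).
P(H2) required for 968 kPa of N2 = (3/1) × 968 = 2904 kPa; available 5920 kPa, so N2 is limiting.
P(H2) remaining = 5920 − (3/1) × 968 = 3016 kPa
P(gaseous products) = (2)/1 × 968 = 1936 kPa
P_total at 1070 K = 3016 + 1936 = 4952 kPa
Scaling to 788 K: P = 4952 × 788/1070 = 3647 kPa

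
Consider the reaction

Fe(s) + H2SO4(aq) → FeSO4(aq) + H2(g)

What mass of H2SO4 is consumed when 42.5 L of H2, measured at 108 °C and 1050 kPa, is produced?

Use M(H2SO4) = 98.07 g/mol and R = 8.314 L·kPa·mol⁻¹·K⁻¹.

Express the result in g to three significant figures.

n(H2) = PV/RT = (1050 × 42.5) / (8.314 × 381.15) = 14.08 mol
n(H2SO4) = (1/1) × 14.08 = 14.08 mol
m(H2SO4) = 14.08 × 98.07 = 1381 g

1380 g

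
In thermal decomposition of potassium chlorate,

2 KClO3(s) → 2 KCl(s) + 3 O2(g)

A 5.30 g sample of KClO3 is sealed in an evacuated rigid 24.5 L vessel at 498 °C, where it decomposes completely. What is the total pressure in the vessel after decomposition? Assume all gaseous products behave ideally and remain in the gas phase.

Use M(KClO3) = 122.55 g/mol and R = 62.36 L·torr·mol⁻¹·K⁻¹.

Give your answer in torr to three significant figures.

n(KClO3) = 5.30 / 122.55 = 0.04325 mol
n(gas produced) = (3/2) × 0.04325 = 0.06487 mol
P = nRT/V = 0.06487 × 62.36 × 771.15 / 24.5 = 127.3 torr

127 torr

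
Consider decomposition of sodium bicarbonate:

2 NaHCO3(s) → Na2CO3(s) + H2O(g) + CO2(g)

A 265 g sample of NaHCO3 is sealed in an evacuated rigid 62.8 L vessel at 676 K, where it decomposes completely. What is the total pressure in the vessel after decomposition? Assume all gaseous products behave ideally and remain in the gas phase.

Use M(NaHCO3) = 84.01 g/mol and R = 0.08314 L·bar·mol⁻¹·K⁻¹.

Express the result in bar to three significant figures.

n(NaHCO3) = 265 / 84.01 = 3.154 mol
n(gas produced) = (2/2) × 3.154 = 3.154 mol
P = nRT/V = 3.154 × 0.08314 × 676 / 62.8 = 2.823 bar

2.82 bar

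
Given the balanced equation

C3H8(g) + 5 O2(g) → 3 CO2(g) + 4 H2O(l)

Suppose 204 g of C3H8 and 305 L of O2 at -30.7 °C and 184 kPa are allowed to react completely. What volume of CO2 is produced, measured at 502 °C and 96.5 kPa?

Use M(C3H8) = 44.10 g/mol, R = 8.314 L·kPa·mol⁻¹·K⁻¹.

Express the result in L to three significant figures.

n(C3H8) = 204 / 44.10 = 4.626 mol
n(O2) = PV/RT = (184 × 305) / (8.314 × 242.45) = 27.84 mol
For 4.626 mol C3H8, stoichiometry requires (5/1) × 4.626 = 23.13 mol O2; 27.84 mol is available, so C3H8 is limiting.
n(CO2) = (3/1) × 4.626 = 13.88 mol
V(CO2) = nRT/P = 13.88 × 8.314 × 775.15 / 96.5 = 927.0 L

927 L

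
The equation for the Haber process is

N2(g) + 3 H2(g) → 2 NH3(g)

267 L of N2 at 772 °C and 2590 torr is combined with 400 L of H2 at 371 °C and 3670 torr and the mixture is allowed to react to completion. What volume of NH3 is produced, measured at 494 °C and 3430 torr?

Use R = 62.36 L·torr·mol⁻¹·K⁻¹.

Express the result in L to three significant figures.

296 L

n(N2) = PV/RT = (2590 × 267) / (62.36 × 1045.15) = 10.61 mol
n(H2) = PV/RT = (3670 × 400) / (62.36 × 644.15) = 36.55 mol
For 10.61 mol N2, stoichiometry requires (3/1) × 10.61 = 31.83 mol H2; 36.55 mol is available, so N2 is limiting.
n(NH3) = (2/1) × 10.61 = 21.22 mol
V(NH3) = nRT/P = 21.22 × 62.36 × 767.15 / 3430 = 296.0 L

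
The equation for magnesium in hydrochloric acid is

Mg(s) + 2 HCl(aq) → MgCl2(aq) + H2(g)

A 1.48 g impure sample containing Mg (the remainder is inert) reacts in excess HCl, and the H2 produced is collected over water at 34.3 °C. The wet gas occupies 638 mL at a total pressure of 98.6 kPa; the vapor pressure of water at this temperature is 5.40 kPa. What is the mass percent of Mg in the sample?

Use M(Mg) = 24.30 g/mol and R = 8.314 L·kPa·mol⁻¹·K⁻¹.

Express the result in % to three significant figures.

P(H2) = 98.6 − 5.40 = 93.20 kPa
n(H2) = PV/RT = (93.20 × 0.6380) / (8.314 × 307.45) = 0.02326 mol
n(Mg) = (1/1) × 0.02326 = 0.02326 mol
m(Mg) = 0.02326 × 24.30 = 0.5652 g
%Mg = 0.5652 / 1.48 × 100 = 38.19%

38.2 %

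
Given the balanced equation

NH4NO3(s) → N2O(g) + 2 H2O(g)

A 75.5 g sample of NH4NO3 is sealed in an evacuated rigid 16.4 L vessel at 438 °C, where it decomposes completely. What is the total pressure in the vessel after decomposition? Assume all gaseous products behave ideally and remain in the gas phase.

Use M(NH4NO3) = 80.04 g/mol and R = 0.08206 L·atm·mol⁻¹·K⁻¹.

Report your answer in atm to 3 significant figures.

n(NH4NO3) = 75.5 / 80.04 = 0.9433 mol
n(gas produced) = (3/1) × 0.9433 = 2.830 mol
P = nRT/V = 2.830 × 0.08206 × 711.15 / 16.4 = 10.07 atm

10.1 atm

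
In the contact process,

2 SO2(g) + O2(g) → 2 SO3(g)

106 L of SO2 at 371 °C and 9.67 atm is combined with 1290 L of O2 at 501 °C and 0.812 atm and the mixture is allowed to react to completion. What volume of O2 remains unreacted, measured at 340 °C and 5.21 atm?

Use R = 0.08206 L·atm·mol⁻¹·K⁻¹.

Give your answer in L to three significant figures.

n(SO2) = PV/RT = (9.67 × 106) / (0.08206 × 644.15) = 19.39 mol
n(O2) = PV/RT = (0.812 × 1290) / (0.08206 × 774.15) = 16.49 mol
For 19.39 mol SO2, stoichiometry requires (1/2) × 19.39 = 9.695 mol O2; 16.49 mol is available, so SO2 is limiting.
n(O2) consumed = (1/2) × 19.39 = 9.695 mol; remaining = 16.49 − 9.695 = 6.795 mol
V(O2) = nRT/P = 6.795 × 0.08206 × 613.15 / 5.21 = 65.62 L

65.6 L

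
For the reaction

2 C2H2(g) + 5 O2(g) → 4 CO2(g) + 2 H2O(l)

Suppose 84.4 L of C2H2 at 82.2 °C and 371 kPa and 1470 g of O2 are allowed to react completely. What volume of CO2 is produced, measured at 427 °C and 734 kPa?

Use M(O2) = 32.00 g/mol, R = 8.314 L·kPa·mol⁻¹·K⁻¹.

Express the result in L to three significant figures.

n(C2H2) = PV/RT = (371 × 84.4) / (8.314 × 355.35) = 10.60 mol
n(O2) = 1470 / 32.00 = 45.94 mol
For 10.60 mol C2H2, stoichiometry requires (5/2) × 10.60 = 26.50 mol O2; 45.94 mol is available, so C2H2 is limiting.
n(CO2) = (4/2) × 10.60 = 21.20 mol
V(CO2) = nRT/P = 21.20 × 8.314 × 700.15 / 734 = 168.1 L

168 L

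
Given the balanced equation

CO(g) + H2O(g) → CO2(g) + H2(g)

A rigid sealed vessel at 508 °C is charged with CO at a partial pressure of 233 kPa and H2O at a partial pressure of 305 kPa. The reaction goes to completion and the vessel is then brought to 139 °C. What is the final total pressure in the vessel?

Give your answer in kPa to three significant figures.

At constant V, partial pressures at 508 °C are proportional to moles, so apply stoichiometry directly to pressures.
P(H2O) required for 233 kPa of CO = (1/1) × 233 = 233.0 kPa; available 305 kPa, so CO is limiting.
P(H2O) remaining = 305 − (1/1) × 233 = 72.00 kPa
P(gaseous products) = (1+1)/1 × 233 = 466.0 kPa
P_total at 508 °C = 72.00 + 466.0 = 538.0 kPa
Scaling to 139 °C: P = 538.0 × 412.15/781.15 = 283.9 kPa

284 kPa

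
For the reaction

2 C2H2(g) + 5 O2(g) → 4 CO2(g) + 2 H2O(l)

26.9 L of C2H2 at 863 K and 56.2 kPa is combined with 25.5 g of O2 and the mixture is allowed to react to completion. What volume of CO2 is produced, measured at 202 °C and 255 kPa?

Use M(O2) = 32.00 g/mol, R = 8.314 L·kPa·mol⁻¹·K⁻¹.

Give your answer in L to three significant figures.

n(C2H2) = PV/RT = (56.2 × 26.9) / (8.314 × 863) = 0.2107 mol
n(O2) = 25.5 / 32.00 = 0.7969 mol
For 0.2107 mol C2H2, stoichiometry requires (5/2) × 0.2107 = 0.5268 mol O2; 0.7969 mol is available, so C2H2 is limiting.
n(CO2) = (4/2) × 0.2107 = 0.4214 mol
V(CO2) = nRT/P = 0.4214 × 8.314 × 475.15 / 255 = 6.528 L

6.53 L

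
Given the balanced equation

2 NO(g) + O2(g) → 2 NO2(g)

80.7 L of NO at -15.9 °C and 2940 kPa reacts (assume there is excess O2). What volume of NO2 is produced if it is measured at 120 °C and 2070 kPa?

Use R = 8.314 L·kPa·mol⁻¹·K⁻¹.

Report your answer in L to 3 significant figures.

n(NO) = PV/RT = (2940 × 80.7) / (8.314 × 257.25) = 110.9 mol
n(NO2) = (2/2) × 110.9 = 110.9 mol
V = nRT/P = 110.9 × 8.314 × 393.15 / 2070 = 175.1 L

175 L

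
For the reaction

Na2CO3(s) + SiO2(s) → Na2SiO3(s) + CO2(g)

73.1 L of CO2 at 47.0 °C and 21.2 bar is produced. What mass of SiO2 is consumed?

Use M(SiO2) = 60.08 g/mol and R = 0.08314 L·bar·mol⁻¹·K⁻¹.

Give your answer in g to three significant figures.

n(CO2) = PV/RT = (21.2 × 73.1) / (0.08314 × 320.15) = 58.22 mol
n(SiO2) = (1/1) × 58.22 = 58.22 mol
m(SiO2) = 58.22 × 60.08 = 3498 g

3500 g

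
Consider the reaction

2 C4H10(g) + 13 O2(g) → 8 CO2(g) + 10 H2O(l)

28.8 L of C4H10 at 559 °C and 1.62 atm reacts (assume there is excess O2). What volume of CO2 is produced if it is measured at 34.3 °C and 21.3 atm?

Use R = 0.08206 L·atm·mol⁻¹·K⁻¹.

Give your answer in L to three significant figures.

3.24 L

n(C4H10) = PV/RT = (1.62 × 28.8) / (0.08206 × 832.15) = 0.6832 mol
n(CO2) = (8/2) × 0.6832 = 2.733 mol
V = nRT/P = 2.733 × 0.08206 × 307.45 / 21.3 = 3.237 L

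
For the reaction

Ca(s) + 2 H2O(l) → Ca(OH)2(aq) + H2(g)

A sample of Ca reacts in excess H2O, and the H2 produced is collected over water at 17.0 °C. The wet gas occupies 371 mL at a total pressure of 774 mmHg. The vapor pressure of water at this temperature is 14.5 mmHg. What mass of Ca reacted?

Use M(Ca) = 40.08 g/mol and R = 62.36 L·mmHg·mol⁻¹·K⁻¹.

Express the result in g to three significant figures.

0.624 g

P(H2) = 774 − 14.5 = 759.5 mmHg
n(H2) = PV/RT = (759.5 × 0.3710) / (62.36 × 290.15) = 0.01557 mol
n(Ca) = (1/1) × 0.01557 = 0.01557 mol
m(Ca) = 0.01557 × 40.08 = 0.6240 g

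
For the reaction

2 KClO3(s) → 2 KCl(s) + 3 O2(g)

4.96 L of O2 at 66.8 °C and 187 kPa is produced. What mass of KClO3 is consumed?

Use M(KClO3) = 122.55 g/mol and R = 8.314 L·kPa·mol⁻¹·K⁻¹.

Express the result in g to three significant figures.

n(O2) = PV/RT = (187 × 4.96) / (8.314 × 339.95) = 0.3282 mol
n(KClO3) = (2/3) × 0.3282 = 0.2188 mol
m(KClO3) = 0.2188 × 122.55 = 26.81 g

26.8 g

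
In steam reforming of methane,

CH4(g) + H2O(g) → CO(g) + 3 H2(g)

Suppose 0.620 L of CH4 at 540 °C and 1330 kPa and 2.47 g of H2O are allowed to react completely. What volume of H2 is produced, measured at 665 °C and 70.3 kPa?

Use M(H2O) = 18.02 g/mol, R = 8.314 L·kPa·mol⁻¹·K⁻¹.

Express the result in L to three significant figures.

n(CH4) = PV/RT = (1330 × 0.620) / (8.314 × 813.15) = 0.1220 mol
n(H2O) = 2.47 / 18.02 = 0.1371 mol
For 0.1220 mol CH4, stoichiometry requires (1/1) × 0.1220 = 0.1220 mol H2O; 0.1371 mol is available, so CH4 is limiting.
n(H2) = (3/1) × 0.1220 = 0.3660 mol
V(H2) = nRT/P = 0.3660 × 8.314 × 938.15 / 70.3 = 40.61 L

40.6 L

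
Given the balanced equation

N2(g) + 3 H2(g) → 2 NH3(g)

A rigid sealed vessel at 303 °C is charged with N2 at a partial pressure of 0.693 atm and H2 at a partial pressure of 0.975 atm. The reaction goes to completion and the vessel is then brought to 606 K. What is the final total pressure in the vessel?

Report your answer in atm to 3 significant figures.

At constant V, partial pressures at 303 °C are proportional to moles, so apply stoichiometry directly to pressures.
P(H2) required for 0.693 atm of N2 = (3/1) × 0.693 = 2.079 atm; available 0.975 atm, so H2 is limiting.
P(N2) remaining = 0.693 − (1/3) × 0.975 = 0.3680 atm
P(gaseous products) = (2)/3 × 0.975 = 0.6500 atm
P_total at 303 °C = 0.3680 + 0.6500 = 1.018 atm
Scaling to 606 K: P = 1.018 × 606/576.15 = 1.071 atm

1.07 atm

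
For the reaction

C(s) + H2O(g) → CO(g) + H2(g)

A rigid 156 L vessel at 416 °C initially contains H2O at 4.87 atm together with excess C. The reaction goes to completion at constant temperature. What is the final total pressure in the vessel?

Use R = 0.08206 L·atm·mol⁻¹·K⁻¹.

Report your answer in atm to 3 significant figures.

9.74 atm

Rigid vessel, constant T ⇒ P scales with total gas moles (1 → 2).
P_final = (2/1) × 4.87 = 9.740 atm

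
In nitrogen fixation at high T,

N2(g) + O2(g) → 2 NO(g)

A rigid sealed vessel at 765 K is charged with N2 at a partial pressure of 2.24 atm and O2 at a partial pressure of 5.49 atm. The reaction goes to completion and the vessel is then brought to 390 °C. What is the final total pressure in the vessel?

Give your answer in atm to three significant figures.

Because the vessel is rigid and T is held at 765 K, work the stoichiometry in partial pressures (P_i = n_iRT/V).
P(O2) required for 2.24 atm of N2 = (1/1) × 2.24 = 2.240 atm; available 5.49 atm, so N2 is limiting.
P(O2) remaining = 5.49 − (1/1) × 2.24 = 3.250 atm
P(gaseous products) = (2)/1 × 2.24 = 4.480 atm
P_total at 765 K = 3.250 + 4.480 = 7.730 atm
Scaling to 390 °C: P = 7.730 × 663.15/765 = 6.701 atm

6.70 atm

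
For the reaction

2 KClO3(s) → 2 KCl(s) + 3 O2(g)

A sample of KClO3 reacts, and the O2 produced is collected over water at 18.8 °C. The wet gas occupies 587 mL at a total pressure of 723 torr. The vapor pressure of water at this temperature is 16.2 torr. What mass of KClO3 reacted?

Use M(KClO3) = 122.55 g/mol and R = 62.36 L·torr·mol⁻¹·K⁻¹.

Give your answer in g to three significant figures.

1.86 g

P(O2) = 723 − 16.2 = 706.8 torr
n(O2) = PV/RT = (706.8 × 0.5870) / (62.36 × 291.95) = 0.02279 mol
n(KClO3) = (2/3) × 0.02279 = 0.01519 mol
m(KClO3) = 0.01519 × 122.55 = 1.862 g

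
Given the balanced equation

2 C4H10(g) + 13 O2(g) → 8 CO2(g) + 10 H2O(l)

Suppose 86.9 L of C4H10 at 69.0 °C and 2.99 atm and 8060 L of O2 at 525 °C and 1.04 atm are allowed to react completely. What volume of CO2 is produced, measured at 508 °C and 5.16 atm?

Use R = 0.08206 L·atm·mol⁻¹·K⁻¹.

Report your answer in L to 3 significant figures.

n(C4H10) = PV/RT = (2.99 × 86.9) / (0.08206 × 342.15) = 9.254 mol
n(O2) = PV/RT = (1.04 × 8060) / (0.08206 × 798.15) = 128.0 mol
For 9.254 mol C4H10, stoichiometry requires (13/2) × 9.254 = 60.15 mol O2; 128.0 mol is available, so C4H10 is limiting.
n(CO2) = (8/2) × 9.254 = 37.02 mol
V(CO2) = nRT/P = 37.02 × 0.08206 × 781.15 / 5.16 = 459.9 L

460 L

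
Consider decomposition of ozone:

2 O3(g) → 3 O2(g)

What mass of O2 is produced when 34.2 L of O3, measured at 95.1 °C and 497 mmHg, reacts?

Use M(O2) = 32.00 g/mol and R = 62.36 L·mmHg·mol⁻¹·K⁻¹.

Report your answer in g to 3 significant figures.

n(O3) = PV/RT = (497 × 34.2) / (62.36 × 368.25) = 0.7402 mol
n(O2) = (3/2) × 0.7402 = 1.110 mol
m(O2) = 1.110 × 32.00 = 35.52 g

35.5 g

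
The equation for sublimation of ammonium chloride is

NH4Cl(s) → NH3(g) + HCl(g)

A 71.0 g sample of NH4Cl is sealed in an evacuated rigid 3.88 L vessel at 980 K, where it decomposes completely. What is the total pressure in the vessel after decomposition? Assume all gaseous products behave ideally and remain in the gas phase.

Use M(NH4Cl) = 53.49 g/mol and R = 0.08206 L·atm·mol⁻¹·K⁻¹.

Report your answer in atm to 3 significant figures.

55.0 atm

n(NH4Cl) = 71.0 / 53.49 = 1.327 mol
n(gas produced) = (2/1) × 1.327 = 2.654 mol
P = nRT/V = 2.654 × 0.08206 × 980 / 3.88 = 55.01 atm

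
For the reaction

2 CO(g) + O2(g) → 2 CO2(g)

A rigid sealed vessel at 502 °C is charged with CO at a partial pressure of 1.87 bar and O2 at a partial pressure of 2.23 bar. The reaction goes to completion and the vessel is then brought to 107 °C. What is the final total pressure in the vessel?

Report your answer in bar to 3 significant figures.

1.55 bar

At constant V, partial pressures at 502 °C are proportional to moles, so apply stoichiometry directly to pressures.
P(O2) required for 1.87 bar of CO = (1/2) × 1.87 = 0.9350 bar; available 2.23 bar, so CO is limiting.
P(O2) remaining = 2.23 − (1/2) × 1.87 = 1.295 bar
P(gaseous products) = (2)/2 × 1.87 = 1.870 bar
P_total at 502 °C = 1.295 + 1.870 = 3.165 bar
Scaling to 107 °C: P = 3.165 × 380.15/775.15 = 1.552 bar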